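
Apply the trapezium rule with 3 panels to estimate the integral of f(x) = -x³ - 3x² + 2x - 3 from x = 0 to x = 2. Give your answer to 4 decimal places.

-14.8889

h = (2 − 0)/3 = 0.666667.
Nodes x₀,…,x₃ = 0, 0.666667, 1.333333, 2.
f(x) = -x³ - 3x² + 2x - 3: f₀=-3, f₁=-3.296296, f₂=-8.037037, f₃=-19.
(h/2)·[f₀ + 2f₁ + 2f₂ + f₃] = 0.333333·(-44.666667) = -14.8889.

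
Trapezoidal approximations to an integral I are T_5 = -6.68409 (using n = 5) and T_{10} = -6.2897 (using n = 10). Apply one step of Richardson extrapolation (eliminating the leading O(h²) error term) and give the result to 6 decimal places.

-6.158237

R = (4·T_{10} − T_5) / 3 = (4·(-6.2897) − (-6.68409))/3 = (-18.47471)/3 = -6.158237.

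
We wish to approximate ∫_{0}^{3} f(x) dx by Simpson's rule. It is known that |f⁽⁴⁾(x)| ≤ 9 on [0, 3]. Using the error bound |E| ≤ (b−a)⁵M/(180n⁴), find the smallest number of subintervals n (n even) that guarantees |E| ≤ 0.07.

Need 2187/(180n⁴) ≤ 0.07.
n⁴ ≥ 2187/(180·0.07) = 173.571 ⇒ n ≥ 3.6297, so the smallest even n is 4. (n must be even for Simpson's rule.)

4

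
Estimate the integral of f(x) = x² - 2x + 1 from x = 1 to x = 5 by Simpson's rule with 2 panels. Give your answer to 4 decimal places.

21.3333

h = (5 − 1)/2 = 2.
Nodes x₀,…,x₂ = 1, 3, 5.
f(x) = x² - 2x + 1: f₀=0, f₁=4, f₂=16.
(h/3)·[f₀ + 4f₁ + f₂] = 0.666667·(32) = 21.3333.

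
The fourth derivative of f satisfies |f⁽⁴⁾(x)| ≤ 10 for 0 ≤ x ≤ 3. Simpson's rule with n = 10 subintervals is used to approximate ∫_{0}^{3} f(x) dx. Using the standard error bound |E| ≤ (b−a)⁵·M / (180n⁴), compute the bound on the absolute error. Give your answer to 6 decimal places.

0.001350

|E| ≤ (3)⁵·10 / (180·10⁴) = 2430/1800000 = 0.001350.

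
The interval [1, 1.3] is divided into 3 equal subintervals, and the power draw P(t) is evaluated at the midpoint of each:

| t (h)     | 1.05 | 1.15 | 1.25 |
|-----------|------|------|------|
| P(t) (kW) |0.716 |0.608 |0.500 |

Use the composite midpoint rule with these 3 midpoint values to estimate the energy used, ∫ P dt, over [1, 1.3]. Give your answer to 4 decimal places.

h = 0.1, n = 3.
h·[y(m₁) + y(m₂) + y(m₃)] = 0.1·(1.824) = 0.1824.

0.1824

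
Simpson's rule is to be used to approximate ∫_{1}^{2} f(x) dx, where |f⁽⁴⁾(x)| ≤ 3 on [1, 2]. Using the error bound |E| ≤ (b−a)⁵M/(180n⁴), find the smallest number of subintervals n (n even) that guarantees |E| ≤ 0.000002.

10

Need 3/(180n⁴) ≤ 0.000002.
n⁴ ≥ 3/(180·0.000002) = 8333.33 ⇒ n ≥ 9.5544, so the smallest even n is 10. (n must be even for Simpson's rule.)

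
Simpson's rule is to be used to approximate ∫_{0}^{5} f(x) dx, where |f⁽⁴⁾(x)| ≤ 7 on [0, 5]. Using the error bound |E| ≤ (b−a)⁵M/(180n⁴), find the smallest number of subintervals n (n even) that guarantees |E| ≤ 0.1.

Need 21875/(180n⁴) ≤ 0.1.
n⁴ ≥ 21875/(180·0.1) = 1215.28 ⇒ n ≥ 5.9043, so the smallest even n is 6. (n must be even for Simpson's rule.)

6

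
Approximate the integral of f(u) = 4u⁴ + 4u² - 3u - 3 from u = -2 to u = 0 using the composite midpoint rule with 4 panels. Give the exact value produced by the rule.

h = (0 − (-2))/4 = 0.5.
Midpoints m₁,…,m₄ = -1.75, -1.25, -0.75, -0.25.
f(m₁)=52.015625, f(m₂)=16.765625, f(m₃)=2.765625, f(m₄)=-1.984375.
h·[f(m₁) + f(m₂) + f(m₃) + f(m₄)] = 0.5·(69.5625) = 34.78125.

34.78125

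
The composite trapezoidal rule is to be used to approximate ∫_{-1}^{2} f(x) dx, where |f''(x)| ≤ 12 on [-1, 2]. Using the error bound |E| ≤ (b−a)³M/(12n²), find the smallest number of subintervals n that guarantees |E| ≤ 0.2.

12

Need 324/(12n²) ≤ 0.2.
n² ≥ 324/(12·0.2) = 135 ⇒ n ≥ 11.6190, so the smallest n is 12.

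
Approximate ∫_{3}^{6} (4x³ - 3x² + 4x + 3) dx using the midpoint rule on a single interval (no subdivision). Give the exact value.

M = (b−a)·f(4.5) = 3·(324.75) = 974.25.

974.25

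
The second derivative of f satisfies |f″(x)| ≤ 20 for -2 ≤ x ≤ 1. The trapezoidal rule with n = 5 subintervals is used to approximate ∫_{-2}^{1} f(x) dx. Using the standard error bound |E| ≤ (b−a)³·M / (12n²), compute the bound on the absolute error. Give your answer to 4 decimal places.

|E| ≤ (3)³·20 / (12·5²) = 540/300 = 1.8000.

1.8000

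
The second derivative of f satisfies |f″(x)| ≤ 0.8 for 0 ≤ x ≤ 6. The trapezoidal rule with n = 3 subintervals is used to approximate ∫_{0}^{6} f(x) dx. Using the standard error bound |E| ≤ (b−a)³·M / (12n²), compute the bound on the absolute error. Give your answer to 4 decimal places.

|E| ≤ (6)³·0.8 / (12·3²) = 172.8/108 = 1.6000.

1.6000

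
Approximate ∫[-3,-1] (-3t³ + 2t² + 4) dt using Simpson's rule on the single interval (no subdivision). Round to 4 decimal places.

85.3333

S = (b−a)/6 · [f(-3) + 4f(-2) + f(-1)] = 0.333333·[103 + 4·36 + 9] = 85.3333.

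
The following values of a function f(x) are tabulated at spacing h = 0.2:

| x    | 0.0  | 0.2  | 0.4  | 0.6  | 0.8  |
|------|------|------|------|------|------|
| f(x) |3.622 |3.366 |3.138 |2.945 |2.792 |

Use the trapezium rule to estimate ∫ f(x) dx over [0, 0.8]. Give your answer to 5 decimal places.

h = 0.2, n = 4.
(h/2)·[y₀ + 2y₁ + 2y₂ + 2y₃ + y₄] = 0.1·(25.312) = 2.53120.

2.53120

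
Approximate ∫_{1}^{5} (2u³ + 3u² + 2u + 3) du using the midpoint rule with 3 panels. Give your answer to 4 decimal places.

459.5556

h = (5 − 1)/3 = 1.333333.
Midpoints m₁,…,m₃ = 1.666667, 3, 4.333333.
f(m₁)=23.925926, f(m₂)=90, f(m₃)=230.740741.
h·[f(m₁) + f(m₂) + f(m₃)] = 1.333333·(344.666667) = 459.5556.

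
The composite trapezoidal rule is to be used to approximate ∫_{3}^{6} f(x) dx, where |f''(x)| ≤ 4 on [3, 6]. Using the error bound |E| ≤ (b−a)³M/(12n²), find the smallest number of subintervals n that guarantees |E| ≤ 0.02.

22

Need 108/(12n²) ≤ 0.02.
n² ≥ 108/(12·0.02) = 450 ⇒ n ≥ 21.2132, so the smallest n is 22.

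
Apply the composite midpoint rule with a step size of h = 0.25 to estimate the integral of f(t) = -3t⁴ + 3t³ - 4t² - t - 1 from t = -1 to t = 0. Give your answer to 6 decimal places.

-3.108154

h = (0 − (-1))/4 = 0.25.
Midpoints m₁,…,m₄ = -0.875, -0.625, -0.375, -0.125.
f(m₁)=-6.955810546875, f(m₂)=-3.127685546875, f(m₃)=-1.405029296875, f(m₄)=-0.944091796875.
h·[f(m₁) + f(m₂) + f(m₃) + f(m₄)] = 0.25·(-12.4326171875) = -3.108154.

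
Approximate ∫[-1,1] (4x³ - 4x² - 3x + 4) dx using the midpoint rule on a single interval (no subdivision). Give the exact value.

8

M = (b−a)·f(0) = 2·(4) = 8.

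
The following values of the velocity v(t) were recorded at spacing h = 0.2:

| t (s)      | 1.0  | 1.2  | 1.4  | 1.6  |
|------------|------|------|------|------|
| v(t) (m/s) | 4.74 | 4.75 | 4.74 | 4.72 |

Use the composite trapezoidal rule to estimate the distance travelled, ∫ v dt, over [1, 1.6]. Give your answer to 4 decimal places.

h = 0.2, n = 3.
(h/2)·[y₀ + 2y₁ + 2y₂ + y₃] = 0.1·(28.44) = 2.8440.

2.8440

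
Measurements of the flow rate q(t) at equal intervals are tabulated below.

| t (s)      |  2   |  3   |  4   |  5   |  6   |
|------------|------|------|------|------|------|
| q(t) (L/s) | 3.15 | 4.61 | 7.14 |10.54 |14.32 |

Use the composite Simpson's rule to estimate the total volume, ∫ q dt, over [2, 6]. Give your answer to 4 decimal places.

30.7833

h = 1, n = 4.
(h/3)·[y₀ + 4y₁ + 2y₂ + 4y₃ + y₄] = 0.333333·(92.35) = 30.7833.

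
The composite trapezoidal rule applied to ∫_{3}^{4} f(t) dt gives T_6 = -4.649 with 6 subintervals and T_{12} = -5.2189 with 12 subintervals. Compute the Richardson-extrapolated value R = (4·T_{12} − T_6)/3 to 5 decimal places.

R = (4·T_{12} − T_6) / 3 = (4·(-5.2189) − (-4.649))/3 = (-16.2266)/3 = -5.40887.

-5.40887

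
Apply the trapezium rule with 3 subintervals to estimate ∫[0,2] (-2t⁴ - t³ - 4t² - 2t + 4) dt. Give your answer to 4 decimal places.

h = (2 − 0)/3 = 0.666667.
Nodes t₀,…,t₃ = 0, 0.666667, 1.333333, 2.
f(t) = -2t⁴ - t³ - 4t² - 2t + 4: f₀=4, f₁=0.197531, f₂=-14.469136, f₃=-56.
(h/2)·[f₀ + 2f₁ + 2f₂ + f₃] = 0.333333·(-80.543210) = -26.8477.

-26.8477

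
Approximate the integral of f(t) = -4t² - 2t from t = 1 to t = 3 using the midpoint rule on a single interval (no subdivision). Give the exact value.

-40

M = (b−a)·f(2) = 2·(-20) = -40.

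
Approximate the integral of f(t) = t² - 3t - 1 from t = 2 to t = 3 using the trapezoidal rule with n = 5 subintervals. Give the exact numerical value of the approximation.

-2.16

h = (3 − 2)/5 = 0.2.
Nodes t₀,…,t₅ = 2, 2.2, 2.4, 2.6, 2.8, 3.
f(t) = t² - 3t - 1: f₀=-3, f₁=-2.76, f₂=-2.44, f₃=-2.04, f₄=-1.56, f₅=-1.
(h/2)·[f₀ + 2f₁ + 2f₂ + 2f₃ + 2f₄ + f₅] = 0.1·(-21.6) = -2.16.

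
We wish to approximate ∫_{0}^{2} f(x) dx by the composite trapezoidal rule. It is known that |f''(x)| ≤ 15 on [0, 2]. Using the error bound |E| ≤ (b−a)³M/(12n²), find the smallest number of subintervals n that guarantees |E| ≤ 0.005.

45

Need 120/(12n²) ≤ 0.005.
n² ≥ 120/(12·0.005) = 2000 ⇒ n ≥ 44.7214, so the smallest n is 45.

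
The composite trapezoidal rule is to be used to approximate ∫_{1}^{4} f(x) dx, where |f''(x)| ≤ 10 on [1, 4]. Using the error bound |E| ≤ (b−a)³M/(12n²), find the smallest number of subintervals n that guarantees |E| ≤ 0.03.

Need 270/(12n²) ≤ 0.03.
n² ≥ 270/(12·0.03) = 750 ⇒ n ≥ 27.3861, so the smallest n is 28.

28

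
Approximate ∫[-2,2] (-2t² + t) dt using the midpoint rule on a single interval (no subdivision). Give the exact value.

0

M = (b−a)·f(0) = 4·(0) = 0.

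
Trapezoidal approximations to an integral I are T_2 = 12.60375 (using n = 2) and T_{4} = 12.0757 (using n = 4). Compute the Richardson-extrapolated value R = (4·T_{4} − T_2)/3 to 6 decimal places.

R = (4·T_{4} − T_2) / 3 = (4·12.0757 − 12.60375)/3 = (35.69905)/3 = 11.899683.

11.899683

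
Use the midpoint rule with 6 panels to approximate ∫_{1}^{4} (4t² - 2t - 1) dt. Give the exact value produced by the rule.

65.75

h = (4 − 1)/6 = 0.5.
Midpoints m₁,…,m₆ = 1.25, 1.75, 2.25, 2.75, 3.25, 3.75.
f(m₁)=2.75, f(m₂)=7.75, f(m₃)=14.75, f(m₄)=23.75, f(m₅)=34.75, f(m₆)=47.75.
h·[f(m₁) + f(m₂) + f(m₃) + f(m₄) + f(m₅) + f(m₆)] = 0.5·(131.5) = 65.75.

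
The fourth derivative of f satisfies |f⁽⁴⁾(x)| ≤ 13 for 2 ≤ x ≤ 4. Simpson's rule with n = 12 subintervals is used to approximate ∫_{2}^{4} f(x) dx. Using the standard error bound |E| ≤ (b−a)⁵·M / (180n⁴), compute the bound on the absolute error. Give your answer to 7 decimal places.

0.0001115

|E| ≤ (2)⁵·13 / (180·12⁴) = 416/3732480 = 0.0001115.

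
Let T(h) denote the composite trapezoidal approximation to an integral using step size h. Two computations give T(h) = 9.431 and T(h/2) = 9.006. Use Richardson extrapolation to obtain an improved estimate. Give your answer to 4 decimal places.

8.8643

R = (4·T(h/2) − T(h)) / 3 = (4·9.006 − 9.431)/3 = (26.593)/3 = 8.8643.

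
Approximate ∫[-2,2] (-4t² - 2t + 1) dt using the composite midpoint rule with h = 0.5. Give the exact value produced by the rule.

h = (2 − (-2))/8 = 0.5.
Midpoints m₁,…,m₈ = -1.75, -1.25, -0.75, -0.25, 0.25, 0.75, 1.25, 1.75.
f(m₁)=-7.75, f(m₂)=-2.75, f(m₃)=0.25, f(m₄)=1.25, f(m₅)=0.25, f(m₆)=-2.75, f(m₇)=-7.75, f(m₈)=-14.75.
h·[f(m₁) + f(m₂) + f(m₃) + f(m₄) + f(m₅) + f(m₆) + f(m₇) + f(m₈)] = 0.5·(-34) = -17.

-17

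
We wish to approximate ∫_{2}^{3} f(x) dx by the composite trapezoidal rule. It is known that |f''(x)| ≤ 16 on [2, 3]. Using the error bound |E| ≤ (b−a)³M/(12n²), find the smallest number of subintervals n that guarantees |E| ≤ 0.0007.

Need 16/(12n²) ≤ 0.0007.
n² ≥ 16/(12·0.0007) = 1904.76 ⇒ n ≥ 43.6436, so the smallest n is 44.

44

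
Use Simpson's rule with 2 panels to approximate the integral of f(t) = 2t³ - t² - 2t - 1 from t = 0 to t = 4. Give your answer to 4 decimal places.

h = (4 − 0)/2 = 2.
Nodes t₀,…,t₂ = 0, 2, 4.
f(t) = 2t³ - t² - 2t - 1: f₀=-1, f₁=7, f₂=103.
(h/3)·[f₀ + 4f₁ + f₂] = 0.666667·(130) = 86.6667.

86.6667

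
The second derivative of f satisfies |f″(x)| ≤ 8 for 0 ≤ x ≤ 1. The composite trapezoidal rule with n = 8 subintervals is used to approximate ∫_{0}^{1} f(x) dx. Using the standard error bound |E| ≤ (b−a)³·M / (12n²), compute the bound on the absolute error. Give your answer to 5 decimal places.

|E| ≤ (1)³·8 / (12·8²) = 8/768 = 0.01042.

0.01042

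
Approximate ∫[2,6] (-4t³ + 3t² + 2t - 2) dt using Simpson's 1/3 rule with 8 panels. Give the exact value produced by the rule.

h = (6 − 2)/8 = 0.5.
Nodes t₀,…,t₈ = 2, 2.5, 3, 3.5, 4, 4.5, 5, 5.5, 6.
f(t) = -4t³ + 3t² + 2t - 2: f₀=-18, f₁=-40.75, f₂=-77, f₃=-129.75, f₄=-202, f₅=-296.75, f₆=-417, f₇=-565.75, f₈=-746.
(h/3)·[f₀ + 4f₁ + 2f₂ + 4f₃ + 2f₄ + 4f₅ + 2f₆ + 4f₇ + f₈] = 0.166667·(-6288) = -1048.

-1048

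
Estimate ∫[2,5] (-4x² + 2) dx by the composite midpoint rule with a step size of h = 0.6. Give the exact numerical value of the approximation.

h = (5 − 2)/5 = 0.6.
Midpoints m₁,…,m₅ = 2.3, 2.9, 3.5, 4.1, 4.7.
f(m₁)=-19.16, f(m₂)=-31.64, f(m₃)=-47, f(m₄)=-65.24, f(m₅)=-86.36.
h·[f(m₁) + f(m₂) + f(m₃) + f(m₄) + f(m₅)] = 0.6·(-249.4) = -149.64.

-149.64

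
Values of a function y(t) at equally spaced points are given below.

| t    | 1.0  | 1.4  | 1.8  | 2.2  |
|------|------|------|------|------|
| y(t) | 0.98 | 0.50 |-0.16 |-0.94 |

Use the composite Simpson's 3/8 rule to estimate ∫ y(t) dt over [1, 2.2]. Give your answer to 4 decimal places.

0.1590

h = 0.4, n = 3.
(3h/8)·[y₀ + 3y₁ + 3y₂ + y₃] = 0.15·(1.06) = 0.1590.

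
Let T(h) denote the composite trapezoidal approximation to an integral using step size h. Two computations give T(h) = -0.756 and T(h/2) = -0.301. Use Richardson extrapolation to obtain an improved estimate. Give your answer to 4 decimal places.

R = (4·T(h/2) − T(h)) / 3 = (4·(-0.301) − (-0.756))/3 = (-0.448)/3 = -0.1493.

-0.1493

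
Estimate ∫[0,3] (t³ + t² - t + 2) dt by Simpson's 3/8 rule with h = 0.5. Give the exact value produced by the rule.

30.75

h = (3 − 0)/6 = 0.5.
Nodes t₀,…,t₆ = 0, 0.5, 1, 1.5, 2, 2.5, 3.
f(t) = t³ + t² - t + 2: f₀=2, f₁=1.875, f₂=3, f₃=6.125, f₄=12, f₅=21.375, f₆=35.
(3h/8)·[f₀ + 3f₁ + 3f₂ + 2f₃ + 3f₄ + 3f₅ + f₆] = 0.1875·(164) = 30.75.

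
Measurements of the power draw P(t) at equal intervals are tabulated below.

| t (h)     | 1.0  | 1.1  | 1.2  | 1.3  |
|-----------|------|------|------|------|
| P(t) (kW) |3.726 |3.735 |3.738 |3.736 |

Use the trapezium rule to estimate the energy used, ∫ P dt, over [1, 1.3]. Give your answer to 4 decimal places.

h = 0.1, n = 3.
(h/2)·[y₀ + 2y₁ + 2y₂ + y₃] = 0.05·(22.408) = 1.1204.

1.1204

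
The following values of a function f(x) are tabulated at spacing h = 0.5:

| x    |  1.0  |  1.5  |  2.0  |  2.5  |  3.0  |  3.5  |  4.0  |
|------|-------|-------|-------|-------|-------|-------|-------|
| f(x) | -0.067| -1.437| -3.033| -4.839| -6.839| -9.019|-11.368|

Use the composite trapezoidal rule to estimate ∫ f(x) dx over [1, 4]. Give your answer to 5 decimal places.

-15.44225

h = 0.5, n = 6.
(h/2)·[y₀ + 2y₁ + 2y₂ + 2y₃ + 2y₄ + 2y₅ + y₆] = 0.25·(-61.769) = -15.44225.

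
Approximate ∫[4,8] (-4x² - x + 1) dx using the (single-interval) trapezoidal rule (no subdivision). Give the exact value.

T = (b−a)/2 · [f(4) + f(8)] = 2·[(-67) + (-263)] = -660.

-660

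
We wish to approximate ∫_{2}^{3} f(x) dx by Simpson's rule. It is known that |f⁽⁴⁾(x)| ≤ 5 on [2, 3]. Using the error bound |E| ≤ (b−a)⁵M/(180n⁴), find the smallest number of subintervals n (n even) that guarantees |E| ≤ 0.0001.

6

Need 5/(180n⁴) ≤ 0.0001.
n⁴ ≥ 5/(180·0.0001) = 277.778 ⇒ n ≥ 4.0825, so the smallest even n is 6. (n must be even for Simpson's rule.)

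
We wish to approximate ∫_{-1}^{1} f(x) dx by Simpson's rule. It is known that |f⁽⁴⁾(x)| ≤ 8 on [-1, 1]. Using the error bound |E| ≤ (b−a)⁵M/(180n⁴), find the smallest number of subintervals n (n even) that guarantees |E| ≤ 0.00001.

Need 256/(180n⁴) ≤ 0.00001.
n⁴ ≥ 256/(180·0.00001) = 142222 ⇒ n ≥ 19.4197, so the smallest even n is 20. (n must be even for Simpson's rule.)

20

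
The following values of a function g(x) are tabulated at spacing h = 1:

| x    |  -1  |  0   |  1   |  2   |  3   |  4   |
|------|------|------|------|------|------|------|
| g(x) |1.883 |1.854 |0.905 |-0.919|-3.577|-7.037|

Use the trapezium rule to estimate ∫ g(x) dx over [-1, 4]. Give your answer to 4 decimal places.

-4.3140

h = 1, n = 5.
(h/2)·[y₀ + 2y₁ + 2y₂ + 2y₃ + 2y₄ + y₅] = 0.5·(-8.628) = -4.3140.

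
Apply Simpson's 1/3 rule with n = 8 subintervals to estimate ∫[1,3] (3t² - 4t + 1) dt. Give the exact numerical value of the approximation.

h = (3 − 1)/8 = 0.25.
Nodes t₀,…,t₈ = 1, 1.25, 1.5, 1.75, 2, 2.25, 2.5, 2.75, 3.
f(t) = 3t² - 4t + 1: f₀=0, f₁=0.6875, f₂=1.75, f₃=3.1875, f₄=5, f₅=7.1875, f₆=9.75, f₇=12.6875, f₈=16.
(h/3)·[f₀ + 4f₁ + 2f₂ + 4f₃ + 2f₄ + 4f₅ + 2f₆ + 4f₇ + f₈] = 0.083333·(144) = 12.

12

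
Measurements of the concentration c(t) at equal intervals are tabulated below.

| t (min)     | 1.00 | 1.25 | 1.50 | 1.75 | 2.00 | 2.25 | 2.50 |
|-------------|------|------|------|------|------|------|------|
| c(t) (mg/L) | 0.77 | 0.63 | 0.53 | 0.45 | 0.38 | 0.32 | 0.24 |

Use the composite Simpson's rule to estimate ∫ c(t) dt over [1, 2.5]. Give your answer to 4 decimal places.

0.7025

h = 0.25, n = 6.
(h/3)·[y₀ + 4y₁ + 2y₂ + 4y₃ + 2y₄ + 4y₅ + y₆] = 0.083333·(8.43) = 0.7025.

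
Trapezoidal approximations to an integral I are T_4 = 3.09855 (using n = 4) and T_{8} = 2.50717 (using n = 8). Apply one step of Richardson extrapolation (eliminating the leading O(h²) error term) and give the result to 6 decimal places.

2.310043

R = (4·T_{8} − T_4) / 3 = (4·2.50717 − 3.09855)/3 = (6.93013)/3 = 2.310043.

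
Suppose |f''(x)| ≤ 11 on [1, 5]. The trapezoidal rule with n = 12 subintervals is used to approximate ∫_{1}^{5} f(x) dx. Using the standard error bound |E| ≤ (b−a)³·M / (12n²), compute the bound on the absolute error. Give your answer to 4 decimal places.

0.4074

|E| ≤ (4)³·11 / (12·12²) = 704/1728 = 0.4074.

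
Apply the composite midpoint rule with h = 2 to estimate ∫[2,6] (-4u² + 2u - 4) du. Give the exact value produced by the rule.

-256

h = (6 − 2)/2 = 2.
Midpoints m₁,…,m₂ = 3, 5.
f(m₁)=-34, f(m₂)=-94.
h·[f(m₁) + f(m₂)] = 2·(-128) = -256.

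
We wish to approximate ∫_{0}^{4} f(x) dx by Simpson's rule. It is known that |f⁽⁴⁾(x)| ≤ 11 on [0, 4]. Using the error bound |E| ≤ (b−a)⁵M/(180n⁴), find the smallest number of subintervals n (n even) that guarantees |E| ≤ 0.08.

6

Need 11264/(180n⁴) ≤ 0.08.
n⁴ ≥ 11264/(180·0.08) = 782.222 ⇒ n ≥ 5.2885, so the smallest even n is 6. (n must be even for Simpson's rule.)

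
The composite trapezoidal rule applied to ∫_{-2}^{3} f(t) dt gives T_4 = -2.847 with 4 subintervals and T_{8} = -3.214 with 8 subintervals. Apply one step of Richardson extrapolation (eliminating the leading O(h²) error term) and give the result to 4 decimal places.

-3.3363

R = (4·T_{8} − T_4) / 3 = (4·(-3.214) − (-2.847))/3 = (-10.009)/3 = -3.3363.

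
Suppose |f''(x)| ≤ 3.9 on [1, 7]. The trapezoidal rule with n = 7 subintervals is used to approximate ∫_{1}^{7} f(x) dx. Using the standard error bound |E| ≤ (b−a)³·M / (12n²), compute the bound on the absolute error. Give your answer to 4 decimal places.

|E| ≤ (6)³·3.9 / (12·7²) = 842.4/588 = 1.4327.

1.4327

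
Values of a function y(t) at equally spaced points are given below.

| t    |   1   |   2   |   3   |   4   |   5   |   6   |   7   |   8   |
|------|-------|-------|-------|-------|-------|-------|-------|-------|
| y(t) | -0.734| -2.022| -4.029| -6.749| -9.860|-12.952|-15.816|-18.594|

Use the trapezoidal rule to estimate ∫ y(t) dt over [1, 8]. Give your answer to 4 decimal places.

h = 1, n = 7.
(h/2)·[y₀ + 2y₁ + 2y₂ + 2y₃ + 2y₄ + 2y₅ + 2y₆ + y₇] = 0.5·(-122.184) = -61.0920.

-61.0920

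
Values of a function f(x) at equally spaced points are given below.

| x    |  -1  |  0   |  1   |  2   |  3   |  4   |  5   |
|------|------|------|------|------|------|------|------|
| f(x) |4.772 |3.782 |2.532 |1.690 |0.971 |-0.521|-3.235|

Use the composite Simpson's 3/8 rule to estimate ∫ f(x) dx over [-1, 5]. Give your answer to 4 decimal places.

h = 1, n = 6.
(3h/8)·[y₀ + 3y₁ + 3y₂ + 2y₃ + 3y₄ + 3y₅ + y₆] = 0.375·(25.209) = 9.4534.

9.4534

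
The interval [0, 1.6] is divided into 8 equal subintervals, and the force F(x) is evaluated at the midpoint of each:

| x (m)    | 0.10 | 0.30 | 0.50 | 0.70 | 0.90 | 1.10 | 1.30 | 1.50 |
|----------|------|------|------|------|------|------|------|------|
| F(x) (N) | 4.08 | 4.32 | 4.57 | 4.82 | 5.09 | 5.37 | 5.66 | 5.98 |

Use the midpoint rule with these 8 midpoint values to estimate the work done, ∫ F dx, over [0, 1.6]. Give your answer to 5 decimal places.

h = 0.2, n = 8.
h·[y(m₁) + y(m₂) + y(m₃) + y(m₄) + y(m₅) + y(m₆) + y(m₇) + y(m₈)] = 0.2·(39.89) = 7.97800.

7.97800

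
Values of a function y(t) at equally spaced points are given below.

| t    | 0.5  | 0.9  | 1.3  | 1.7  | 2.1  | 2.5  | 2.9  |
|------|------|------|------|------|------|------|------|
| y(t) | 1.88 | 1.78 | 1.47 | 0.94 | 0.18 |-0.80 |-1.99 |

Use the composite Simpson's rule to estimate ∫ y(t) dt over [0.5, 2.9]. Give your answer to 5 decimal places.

h = 0.4, n = 6.
(h/3)·[y₀ + 4y₁ + 2y₂ + 4y₃ + 2y₄ + 4y₅ + y₆] = 0.133333·(10.87) = 1.44933.

1.44933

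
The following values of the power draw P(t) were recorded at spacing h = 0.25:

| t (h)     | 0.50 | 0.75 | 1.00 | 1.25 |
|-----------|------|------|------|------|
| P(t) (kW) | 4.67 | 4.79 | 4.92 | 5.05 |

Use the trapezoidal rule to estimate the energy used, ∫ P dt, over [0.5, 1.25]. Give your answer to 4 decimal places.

h = 0.25, n = 3.
(h/2)·[y₀ + 2y₁ + 2y₂ + y₃] = 0.125·(29.14) = 3.6425.

3.6425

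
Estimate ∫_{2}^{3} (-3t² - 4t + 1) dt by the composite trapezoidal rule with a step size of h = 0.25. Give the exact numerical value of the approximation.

h = (3 − 2)/4 = 0.25.
Nodes t₀,…,t₄ = 2, 2.25, 2.5, 2.75, 3.
f(t) = -3t² - 4t + 1: f₀=-19, f₁=-23.1875, f₂=-27.75, f₃=-32.6875, f₄=-38.
(h/2)·[f₀ + 2f₁ + 2f₂ + 2f₃ + f₄] = 0.125·(-224.25) = -28.03125.

-28.03125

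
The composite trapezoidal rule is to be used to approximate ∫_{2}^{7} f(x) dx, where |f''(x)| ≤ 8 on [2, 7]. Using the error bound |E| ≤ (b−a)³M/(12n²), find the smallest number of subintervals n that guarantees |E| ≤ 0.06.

Need 1000/(12n²) ≤ 0.06.
n² ≥ 1000/(12·0.06) = 1388.89 ⇒ n ≥ 37.2678, so the smallest n is 38.

38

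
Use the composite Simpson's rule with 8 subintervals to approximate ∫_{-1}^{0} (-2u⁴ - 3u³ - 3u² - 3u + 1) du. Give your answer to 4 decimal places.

1.8499

h = (0 − (-1))/8 = 0.125.
Nodes u₀,…,u₈ = -1, -0.875, -0.75, -0.625, -0.5, -0.375, -0.25, -0.125, 0.
f(u) = -2u⁴ - 3u³ - 3u² - 3u + 1: f₀=2, f₁=2.16552734375, f₂=2.1953125, f₃=2.13037109375, f₄=2, f₅=1.82177734375, f₆=1.6015625, f₇=1.33349609375, f₈=1.
(h/3)·[f₀ + 4f₁ + 2f₂ + 4f₃ + 2f₄ + 4f₅ + 2f₆ + 4f₇ + f₈] = 0.041667·(44.3984375) = 1.8499.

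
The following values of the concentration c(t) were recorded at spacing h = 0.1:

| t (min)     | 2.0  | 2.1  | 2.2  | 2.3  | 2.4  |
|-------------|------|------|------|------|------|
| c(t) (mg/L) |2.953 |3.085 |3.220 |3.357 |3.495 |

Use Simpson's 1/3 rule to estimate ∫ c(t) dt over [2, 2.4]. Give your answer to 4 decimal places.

h = 0.1, n = 4.
(h/3)·[y₀ + 4y₁ + 2y₂ + 4y₃ + y₄] = 0.033333·(38.656) = 1.2885.

1.2885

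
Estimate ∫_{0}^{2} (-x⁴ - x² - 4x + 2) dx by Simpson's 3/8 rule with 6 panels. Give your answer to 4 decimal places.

h = (2 − 0)/6 = 0.333333.
Nodes x₀,…,x₆ = 0, 0.333333, 0.666667, 1, 1.333333, 1.666667, 2.
f(x) = -x⁴ - x² - 4x + 2: f₀=2, f₁=0.543210, f₂=-1.308642, f₃=-4, f₄=-8.271605, f₅=-15.160494, f₆=-26.
(3h/8)·[f₀ + 3f₁ + 3f₂ + 2f₃ + 3f₄ + 3f₅ + f₆] = 0.125·(-104.592593) = -13.0741.

-13.0741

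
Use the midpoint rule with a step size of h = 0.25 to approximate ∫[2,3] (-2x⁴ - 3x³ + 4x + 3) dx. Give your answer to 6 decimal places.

-119.637207

h = (3 − 2)/4 = 0.25.
Midpoints m₁,…,m₄ = 2.125, 2.375, 2.625, 2.875.
f(m₁)=-58.06884765625, f(m₂)=-91.32275390625, f(m₃)=-135.72509765625, f(m₄)=-193.43212890625.
h·[f(m₁) + f(m₂) + f(m₃) + f(m₄)] = 0.25·(-478.548828125) = -119.637207.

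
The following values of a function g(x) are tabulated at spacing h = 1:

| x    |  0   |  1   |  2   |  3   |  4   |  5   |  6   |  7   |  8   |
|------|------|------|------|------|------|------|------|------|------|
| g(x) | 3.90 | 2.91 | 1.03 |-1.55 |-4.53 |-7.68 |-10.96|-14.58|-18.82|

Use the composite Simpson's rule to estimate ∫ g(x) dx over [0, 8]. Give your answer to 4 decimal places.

-42.4800

h = 1, n = 8.
(h/3)·[y₀ + 4y₁ + 2y₂ + 4y₃ + 2y₄ + 4y₅ + 2y₆ + 4y₇ + y₈] = 0.333333·(-127.44) = -42.4800.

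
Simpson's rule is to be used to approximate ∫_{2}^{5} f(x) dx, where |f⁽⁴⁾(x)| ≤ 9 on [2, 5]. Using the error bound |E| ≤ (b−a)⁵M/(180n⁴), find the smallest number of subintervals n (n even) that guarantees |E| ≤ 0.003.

8

Need 2187/(180n⁴) ≤ 0.003.
n⁴ ≥ 2187/(180·0.003) = 4050 ⇒ n ≥ 7.9774, so the smallest even n is 8. (n must be even for Simpson's rule.)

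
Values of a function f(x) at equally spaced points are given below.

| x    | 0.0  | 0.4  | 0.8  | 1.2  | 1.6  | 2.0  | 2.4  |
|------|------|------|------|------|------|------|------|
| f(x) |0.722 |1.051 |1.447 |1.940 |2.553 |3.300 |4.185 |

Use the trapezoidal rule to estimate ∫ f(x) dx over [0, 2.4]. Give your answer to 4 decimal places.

h = 0.4, n = 6.
(h/2)·[y₀ + 2y₁ + 2y₂ + 2y₃ + 2y₄ + 2y₅ + y₆] = 0.2·(25.489) = 5.0978.

5.0978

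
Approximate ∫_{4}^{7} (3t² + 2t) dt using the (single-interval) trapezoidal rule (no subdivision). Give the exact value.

325.5

T = (b−a)/2 · [f(4) + f(7)] = 1.5·[56 + 161] = 325.5.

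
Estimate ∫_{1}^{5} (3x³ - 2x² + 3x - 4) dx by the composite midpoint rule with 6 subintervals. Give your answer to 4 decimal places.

401.6296

h = (5 − 1)/6 = 0.666667.
Midpoints m₁,…,m₆ = 1.333333, 2, 2.666667, 3.333333, 4, 4.666667.
f(m₁)=3.555556, f(m₂)=18, f(m₃)=46.666667, f(m₄)=94.888889, f(m₅)=168, f(m₆)=271.333333.
h·[f(m₁) + f(m₂) + f(m₃) + f(m₄) + f(m₅) + f(m₆)] = 0.666667·(602.444444) = 401.6296.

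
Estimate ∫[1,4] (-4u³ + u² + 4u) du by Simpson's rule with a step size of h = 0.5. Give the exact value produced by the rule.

h = (4 − 1)/6 = 0.5.
Nodes u₀,…,u₆ = 1, 1.5, 2, 2.5, 3, 3.5, 4.
f(u) = -4u³ + u² + 4u: f₀=1, f₁=-5.25, f₂=-20, f₃=-46.25, f₄=-87, f₅=-145.25, f₆=-224.
(h/3)·[f₀ + 4f₁ + 2f₂ + 4f₃ + 2f₄ + 4f₅ + f₆] = 0.166667·(-1224) = -204.

-204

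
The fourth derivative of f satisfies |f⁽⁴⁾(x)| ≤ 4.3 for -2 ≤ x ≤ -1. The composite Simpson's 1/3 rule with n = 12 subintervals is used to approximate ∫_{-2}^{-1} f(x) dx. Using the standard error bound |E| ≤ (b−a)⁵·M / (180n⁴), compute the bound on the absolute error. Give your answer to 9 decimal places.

0.000001152

|E| ≤ (1)⁵·4.3 / (180·12⁴) = 4.3/3732480 = 0.000001152.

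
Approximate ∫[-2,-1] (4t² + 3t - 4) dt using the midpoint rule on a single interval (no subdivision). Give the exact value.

0.5

M = (b−a)·f(-1.5) = 1·(0.5) = 0.5.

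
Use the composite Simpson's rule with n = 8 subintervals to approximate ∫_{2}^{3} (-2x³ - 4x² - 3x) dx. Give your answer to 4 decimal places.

h = (3 − 2)/8 = 0.125.
Nodes x₀,…,x₈ = 2, 2.125, 2.25, 2.375, 2.5, 2.625, 2.75, 2.875, 3.
f(x) = -2x³ - 4x² - 3x: f₀=-38, f₁=-43.62890625, f₂=-49.78125, f₃=-56.48046875, f₄=-63.75, f₅=-71.61328125, f₆=-80.09375, f₇=-89.21484375, f₈=-99.
(h/3)·[f₀ + 4f₁ + 2f₂ + 4f₃ + 2f₄ + 4f₅ + 2f₆ + 4f₇ + f₈] = 0.041667·(-1568) = -65.3333.

-65.3333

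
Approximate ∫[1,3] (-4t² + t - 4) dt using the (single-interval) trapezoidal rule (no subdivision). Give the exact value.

-44

T = (b−a)/2 · [f(1) + f(3)] = 1·[(-7) + (-37)] = -44.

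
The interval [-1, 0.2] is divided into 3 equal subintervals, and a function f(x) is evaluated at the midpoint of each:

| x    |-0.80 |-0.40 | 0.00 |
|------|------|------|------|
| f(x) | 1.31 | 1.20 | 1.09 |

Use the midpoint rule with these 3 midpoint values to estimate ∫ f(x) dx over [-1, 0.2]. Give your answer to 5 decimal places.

1.44000

h = 0.4, n = 3.
h·[y(m₁) + y(m₂) + y(m₃)] = 0.4·(3.60) = 1.44000.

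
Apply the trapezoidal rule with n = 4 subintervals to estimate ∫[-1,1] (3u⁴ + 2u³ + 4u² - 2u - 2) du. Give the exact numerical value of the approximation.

h = (1 − (-1))/4 = 0.5.
Nodes u₀,…,u₄ = -1, -0.5, 0, 0.5, 1.
f(u) = 3u⁴ + 2u³ + 4u² - 2u - 2: f₀=5, f₁=-0.0625, f₂=-2, f₃=-1.5625, f₄=5.
(h/2)·[f₀ + 2f₁ + 2f₂ + 2f₃ + f₄] = 0.25·(2.75) = 0.6875.

0.6875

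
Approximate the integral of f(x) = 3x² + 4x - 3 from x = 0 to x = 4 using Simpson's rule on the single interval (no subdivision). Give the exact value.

S = (b−a)/6 · [f(0) + 4f(2) + f(4)] = 0.666667·[(-3) + 4·17 + 61] = 84.

84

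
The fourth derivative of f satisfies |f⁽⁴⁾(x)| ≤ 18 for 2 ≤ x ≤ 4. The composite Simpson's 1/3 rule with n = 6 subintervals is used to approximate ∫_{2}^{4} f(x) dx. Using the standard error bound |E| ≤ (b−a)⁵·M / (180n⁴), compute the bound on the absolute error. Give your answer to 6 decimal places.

|E| ≤ (2)⁵·18 / (180·6⁴) = 576/233280 = 0.002469.

0.002469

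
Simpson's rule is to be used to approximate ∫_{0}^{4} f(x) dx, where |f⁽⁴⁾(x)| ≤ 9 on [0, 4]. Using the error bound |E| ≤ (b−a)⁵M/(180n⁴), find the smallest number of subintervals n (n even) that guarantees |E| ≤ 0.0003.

22

Need 9216/(180n⁴) ≤ 0.0003.
n⁴ ≥ 9216/(180·0.0003) = 170667 ⇒ n ≥ 20.3253, so the smallest even n is 22. (n must be even for Simpson's rule.)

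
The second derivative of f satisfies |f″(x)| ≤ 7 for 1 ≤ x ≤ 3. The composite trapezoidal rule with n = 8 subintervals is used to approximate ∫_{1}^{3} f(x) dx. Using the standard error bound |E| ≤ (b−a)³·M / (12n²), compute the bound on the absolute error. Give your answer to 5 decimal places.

0.07292

|E| ≤ (2)³·7 / (12·8²) = 56/768 = 0.07292.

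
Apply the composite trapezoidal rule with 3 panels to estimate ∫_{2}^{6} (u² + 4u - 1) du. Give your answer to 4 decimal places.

h = (6 − 2)/3 = 1.333333.
Nodes u₀,…,u₃ = 2, 3.333333, 4.666667, 6.
f(u) = u² + 4u - 1: f₀=11, f₁=23.444444, f₂=39.444444, f₃=59.
(h/2)·[f₀ + 2f₁ + 2f₂ + f₃] = 0.666667·(195.777778) = 130.5185.

130.5185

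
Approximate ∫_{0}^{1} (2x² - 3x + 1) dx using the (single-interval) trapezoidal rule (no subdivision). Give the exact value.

0.5

T = (b−a)/2 · [f(0) + f(1)] = 0.5·[1 + 0] = 0.5.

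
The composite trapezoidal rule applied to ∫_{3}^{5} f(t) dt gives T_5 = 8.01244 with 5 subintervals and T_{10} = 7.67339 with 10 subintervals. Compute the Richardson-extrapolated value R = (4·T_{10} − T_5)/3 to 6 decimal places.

7.560373

R = (4·T_{10} − T_5) / 3 = (4·7.67339 − 8.01244)/3 = (22.68112)/3 = 7.560373.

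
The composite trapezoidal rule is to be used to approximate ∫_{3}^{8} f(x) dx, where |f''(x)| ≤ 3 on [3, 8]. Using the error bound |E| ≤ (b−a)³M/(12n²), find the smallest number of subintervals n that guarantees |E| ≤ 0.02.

Need 375/(12n²) ≤ 0.02.
n² ≥ 375/(12·0.02) = 1562.5 ⇒ n ≥ 39.5285, so the smallest n is 40.

40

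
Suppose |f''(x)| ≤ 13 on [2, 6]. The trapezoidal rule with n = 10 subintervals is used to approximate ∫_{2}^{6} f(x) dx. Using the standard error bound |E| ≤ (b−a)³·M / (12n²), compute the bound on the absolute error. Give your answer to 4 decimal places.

0.6933

|E| ≤ (4)³·13 / (12·10²) = 832/1200 = 0.6933.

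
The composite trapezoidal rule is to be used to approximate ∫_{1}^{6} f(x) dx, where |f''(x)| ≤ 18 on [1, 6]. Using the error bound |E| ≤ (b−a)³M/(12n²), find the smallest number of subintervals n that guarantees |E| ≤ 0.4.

Need 2250/(12n²) ≤ 0.4.
n² ≥ 2250/(12·0.4) = 468.75 ⇒ n ≥ 21.6506, so the smallest n is 22.

22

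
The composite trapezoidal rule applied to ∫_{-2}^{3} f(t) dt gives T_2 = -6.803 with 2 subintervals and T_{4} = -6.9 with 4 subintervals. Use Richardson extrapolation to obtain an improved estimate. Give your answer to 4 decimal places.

R = (4·T_{4} − T_2) / 3 = (4·(-6.9) − (-6.803))/3 = (-20.797)/3 = -6.9323.

-6.9323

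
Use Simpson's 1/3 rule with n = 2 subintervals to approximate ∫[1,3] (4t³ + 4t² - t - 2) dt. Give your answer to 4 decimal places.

h = (3 − 1)/2 = 1.
Nodes t₀,…,t₂ = 1, 2, 3.
f(t) = 4t³ + 4t² - t - 2: f₀=5, f₁=44, f₂=139.
(h/3)·[f₀ + 4f₁ + f₂] = 0.333333·(320) = 106.6667.

106.6667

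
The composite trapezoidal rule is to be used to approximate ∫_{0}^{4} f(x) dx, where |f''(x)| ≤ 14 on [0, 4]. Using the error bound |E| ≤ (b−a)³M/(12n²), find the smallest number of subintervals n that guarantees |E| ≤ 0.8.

10

Need 896/(12n²) ≤ 0.8.
n² ≥ 896/(12·0.8) = 93.3333 ⇒ n ≥ 9.6609, so the smallest n is 10.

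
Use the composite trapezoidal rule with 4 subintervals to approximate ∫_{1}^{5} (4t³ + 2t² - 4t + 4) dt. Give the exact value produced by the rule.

700

h = (5 − 1)/4 = 1.
Nodes t₀,…,t₄ = 1, 2, 3, 4, 5.
f(t) = 4t³ + 2t² - 4t + 4: f₀=6, f₁=36, f₂=118, f₃=276, f₄=534.
(h/2)·[f₀ + 2f₁ + 2f₂ + 2f₃ + f₄] = 0.5·(1400) = 700.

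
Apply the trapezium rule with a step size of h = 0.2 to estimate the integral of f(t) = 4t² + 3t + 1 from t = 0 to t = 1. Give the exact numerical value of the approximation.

3.86

h = (1 − 0)/5 = 0.2.
Nodes t₀,…,t₅ = 0, 0.2, 0.4, 0.6, 0.8, 1.
f(t) = 4t² + 3t + 1: f₀=1, f₁=1.76, f₂=2.84, f₃=4.24, f₄=5.96, f₅=8.
(h/2)·[f₀ + 2f₁ + 2f₂ + 2f₃ + 2f₄ + f₅] = 0.1·(38.6) = 3.86.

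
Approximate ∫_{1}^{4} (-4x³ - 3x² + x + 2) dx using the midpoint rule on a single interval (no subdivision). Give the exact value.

-230.25

M = (b−a)·f(2.5) = 3·(-76.75) = -230.25.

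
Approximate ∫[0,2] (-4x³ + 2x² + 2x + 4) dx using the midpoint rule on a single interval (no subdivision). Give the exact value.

8

M = (b−a)·f(1) = 2·(4) = 8.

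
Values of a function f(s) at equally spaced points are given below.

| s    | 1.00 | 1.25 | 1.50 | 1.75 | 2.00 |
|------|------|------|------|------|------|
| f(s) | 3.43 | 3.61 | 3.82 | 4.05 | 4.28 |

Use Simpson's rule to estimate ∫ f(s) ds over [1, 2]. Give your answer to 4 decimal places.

h = 0.25, n = 4.
(h/3)·[y₀ + 4y₁ + 2y₂ + 4y₃ + y₄] = 0.083333·(45.99) = 3.8325.

3.8325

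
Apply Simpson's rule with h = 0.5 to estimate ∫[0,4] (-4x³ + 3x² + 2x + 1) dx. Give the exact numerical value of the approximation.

h = (4 − 0)/8 = 0.5.
Nodes x₀,…,x₈ = 0, 0.5, 1, 1.5, 2, 2.5, 3, 3.5, 4.
f(x) = -4x³ + 3x² + 2x + 1: f₀=1, f₁=2.25, f₂=2, f₃=-2.75, f₄=-15, f₅=-37.75, f₆=-74, f₇=-126.75, f₈=-199.
(h/3)·[f₀ + 4f₁ + 2f₂ + 4f₃ + 2f₄ + 4f₅ + 2f₆ + 4f₇ + f₈] = 0.166667·(-1032) = -172.

-172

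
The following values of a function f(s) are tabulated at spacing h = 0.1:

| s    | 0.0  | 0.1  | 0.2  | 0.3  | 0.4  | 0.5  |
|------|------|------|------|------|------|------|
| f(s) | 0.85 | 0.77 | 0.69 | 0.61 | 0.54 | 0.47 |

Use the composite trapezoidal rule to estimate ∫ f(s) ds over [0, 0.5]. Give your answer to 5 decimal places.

h = 0.1, n = 5.
(h/2)·[y₀ + 2y₁ + 2y₂ + 2y₃ + 2y₄ + y₅] = 0.05·(6.54) = 0.32700.

0.32700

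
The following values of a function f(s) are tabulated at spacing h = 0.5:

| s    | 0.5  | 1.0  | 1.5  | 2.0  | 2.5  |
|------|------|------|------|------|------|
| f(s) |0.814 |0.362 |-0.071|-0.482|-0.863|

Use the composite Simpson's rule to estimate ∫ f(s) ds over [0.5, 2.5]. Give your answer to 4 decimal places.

-0.1118

h = 0.5, n = 4.
(h/3)·[y₀ + 4y₁ + 2y₂ + 4y₃ + y₄] = 0.166667·(-0.671) = -0.1118.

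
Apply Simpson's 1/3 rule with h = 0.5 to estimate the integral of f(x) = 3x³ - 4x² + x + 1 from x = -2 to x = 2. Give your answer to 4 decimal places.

h = (2 − (-2))/8 = 0.5.
Nodes x₀,…,x₈ = -2, -1.5, -1, -0.5, 0, 0.5, 1, 1.5, 2.
f(x) = 3x³ - 4x² + x + 1: f₀=-41, f₁=-19.625, f₂=-7, f₃=-0.875, f₄=1, f₅=0.875, f₆=1, f₇=3.625, f₈=11.
(h/3)·[f₀ + 4f₁ + 2f₂ + 4f₃ + 2f₄ + 4f₅ + 2f₆ + 4f₇ + f₈] = 0.166667·(-104) = -17.3333.

-17.3333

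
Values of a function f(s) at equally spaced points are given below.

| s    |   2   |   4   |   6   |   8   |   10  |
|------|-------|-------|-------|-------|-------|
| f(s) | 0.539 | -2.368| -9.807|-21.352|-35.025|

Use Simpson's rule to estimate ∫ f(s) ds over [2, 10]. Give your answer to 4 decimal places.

-99.3200

h = 2, n = 4.
(h/3)·[y₀ + 4y₁ + 2y₂ + 4y₃ + y₄] = 0.666667·(-148.980) = -99.3200.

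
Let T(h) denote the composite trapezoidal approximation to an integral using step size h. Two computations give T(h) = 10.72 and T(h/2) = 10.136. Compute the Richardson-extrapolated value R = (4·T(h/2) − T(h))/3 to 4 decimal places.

R = (4·T(h/2) − T(h)) / 3 = (4·10.136 − 10.72)/3 = (29.824)/3 = 9.9413.

9.9413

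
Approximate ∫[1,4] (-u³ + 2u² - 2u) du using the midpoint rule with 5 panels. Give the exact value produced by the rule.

-36.255

h = (4 − 1)/5 = 0.6.
Midpoints m₁,…,m₅ = 1.3, 1.9, 2.5, 3.1, 3.7.
f(m₁)=-1.417, f(m₂)=-3.439, f(m₃)=-8.125, f(m₄)=-16.771, f(m₅)=-30.673.
h·[f(m₁) + f(m₂) + f(m₃) + f(m₄) + f(m₅)] = 0.6·(-60.425) = -36.255.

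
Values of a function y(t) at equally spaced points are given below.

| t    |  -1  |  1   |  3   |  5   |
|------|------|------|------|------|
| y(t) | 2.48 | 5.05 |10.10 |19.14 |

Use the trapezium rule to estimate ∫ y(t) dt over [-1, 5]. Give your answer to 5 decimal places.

51.92000

h = 2, n = 3.
(h/2)·[y₀ + 2y₁ + 2y₂ + y₃] = 1·(51.92) = 51.92000.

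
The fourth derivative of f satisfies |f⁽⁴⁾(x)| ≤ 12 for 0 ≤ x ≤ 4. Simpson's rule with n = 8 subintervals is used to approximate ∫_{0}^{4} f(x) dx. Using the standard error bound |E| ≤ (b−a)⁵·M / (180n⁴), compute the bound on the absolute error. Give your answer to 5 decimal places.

|E| ≤ (4)⁵·12 / (180·8⁴) = 12288/737280 = 0.01667.

0.01667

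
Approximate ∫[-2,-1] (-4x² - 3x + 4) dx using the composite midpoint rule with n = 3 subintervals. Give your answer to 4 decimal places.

h = (-1 − (-2))/3 = 0.333333.
Midpoints m₁,…,m₃ = -1.833333, -1.5, -1.166667.
f(m₁)=-3.944444, f(m₂)=-0.5, f(m₃)=2.055556.
h·[f(m₁) + f(m₂) + f(m₃)] = 0.333333·(-2.388889) = -0.7963.

-0.7963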